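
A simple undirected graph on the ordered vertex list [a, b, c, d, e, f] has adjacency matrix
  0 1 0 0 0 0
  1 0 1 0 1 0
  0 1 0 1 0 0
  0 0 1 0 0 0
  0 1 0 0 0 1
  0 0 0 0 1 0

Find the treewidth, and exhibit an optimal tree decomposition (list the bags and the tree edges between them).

Treewidth 1.
One optimal decomposition is:
Bags: B1 = {b, e}  B2 = {a, b}  B3 = {e, f}  B4 = {b, c}  B5 = {c, d}
Tree: B1–B2, B1–B3, B1–B4, B4–B5

Every bag has size at most 2, so the width is 2 − 1 = 1 and tw(G) ≤ 1. Any graph with an edge has treewidth ≥ 1, and G has the edge b–e. The upper and lower bounds meet at 1, so that is the treewidth.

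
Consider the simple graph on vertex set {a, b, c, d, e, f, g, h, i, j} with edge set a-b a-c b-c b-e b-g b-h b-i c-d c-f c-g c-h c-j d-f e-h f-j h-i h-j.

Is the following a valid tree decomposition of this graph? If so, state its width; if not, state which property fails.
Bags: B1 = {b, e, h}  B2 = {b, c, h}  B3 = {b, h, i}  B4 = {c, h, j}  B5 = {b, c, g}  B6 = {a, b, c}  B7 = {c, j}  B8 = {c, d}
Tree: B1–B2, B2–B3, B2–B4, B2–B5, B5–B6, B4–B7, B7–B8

A tree decomposition must satisfy three properties: every vertex lies in some bag; for every edge, both endpoints lie together in some bag; and for every vertex, the bags containing it form a connected subtree. Here vertex f appears in no bag, so the decomposition is invalid.

No — vertex f appears in no bag.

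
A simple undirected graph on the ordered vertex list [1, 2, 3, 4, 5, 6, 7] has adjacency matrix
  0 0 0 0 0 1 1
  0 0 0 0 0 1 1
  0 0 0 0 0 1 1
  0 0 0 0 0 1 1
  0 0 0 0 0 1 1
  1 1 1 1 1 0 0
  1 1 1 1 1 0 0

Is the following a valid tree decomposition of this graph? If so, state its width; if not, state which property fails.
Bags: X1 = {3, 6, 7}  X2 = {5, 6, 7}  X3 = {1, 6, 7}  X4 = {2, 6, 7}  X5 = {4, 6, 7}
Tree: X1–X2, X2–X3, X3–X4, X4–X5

Yes; width 2.

Every vertex of G appears in some bag (union = {1, 2, 3, 4, 5, 6, 7}); every edge is covered by a bag; and for each vertex v the set of bags containing v is connected in the bag tree. The decomposition is therefore valid. The largest bag has 3 vertices, so the width is 2.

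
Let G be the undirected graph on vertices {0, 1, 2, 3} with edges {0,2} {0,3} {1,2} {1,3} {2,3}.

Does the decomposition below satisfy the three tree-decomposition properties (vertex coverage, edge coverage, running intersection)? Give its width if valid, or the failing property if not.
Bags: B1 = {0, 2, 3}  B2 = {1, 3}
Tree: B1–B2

A tree decomposition must satisfy three properties: every vertex lies in some bag; for every edge, both endpoints lie together in some bag; and for every vertex, the bags containing it form a connected subtree. Here edge (2,1) lies in no bag, so the decomposition is invalid.

No — edge (2,1) lies in no bag.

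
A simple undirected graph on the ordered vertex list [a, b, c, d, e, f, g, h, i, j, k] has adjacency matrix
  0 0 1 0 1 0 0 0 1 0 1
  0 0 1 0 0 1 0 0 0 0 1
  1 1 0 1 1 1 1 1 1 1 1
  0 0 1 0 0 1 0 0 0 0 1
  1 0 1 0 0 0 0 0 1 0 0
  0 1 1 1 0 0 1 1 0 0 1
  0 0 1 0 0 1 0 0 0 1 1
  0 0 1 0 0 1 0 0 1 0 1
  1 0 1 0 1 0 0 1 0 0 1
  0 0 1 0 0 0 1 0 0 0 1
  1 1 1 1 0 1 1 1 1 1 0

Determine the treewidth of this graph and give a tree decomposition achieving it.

Treewidth 3.
One optimal decomposition is:
Bags: B1 = {c, f, g, k}  B2 = {c, f, h, k}  B3 = {c, h, i, k}  B4 = {a, c, i, k}  B5 = {a, c, e, i}  B6 = {c, d, f, k}  B7 = {c, g, j, k}  B8 = {b, c, f, k}
Tree: B1–B2, B2–B3, B3–B4, B4–B5, B1–B6, B1–B7, B2–B8

The largest bag has 4 vertices, giving width 3; this decomposition certifies tw(G) ≤ 3. Conversely, {a, c, e, i} is a clique of size 4, and the vertices of any clique must share a bag in every tree decomposition; so some bag has ≥ 4 vertices and tw(G) ≥ 3. Hence tw(G) = 3 exactly.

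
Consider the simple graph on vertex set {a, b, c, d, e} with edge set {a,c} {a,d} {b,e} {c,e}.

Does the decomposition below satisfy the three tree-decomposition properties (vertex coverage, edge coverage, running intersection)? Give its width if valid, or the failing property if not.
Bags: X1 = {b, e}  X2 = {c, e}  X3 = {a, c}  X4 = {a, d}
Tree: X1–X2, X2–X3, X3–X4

Yes; width 1.

Every vertex of G appears in some bag (union = {a, b, c, d, e}); every edge is covered by a bag; and for each vertex v the set of bags containing v is connected in the bag tree. The decomposition is therefore valid. The largest bag has 2 vertices, so the width is 1.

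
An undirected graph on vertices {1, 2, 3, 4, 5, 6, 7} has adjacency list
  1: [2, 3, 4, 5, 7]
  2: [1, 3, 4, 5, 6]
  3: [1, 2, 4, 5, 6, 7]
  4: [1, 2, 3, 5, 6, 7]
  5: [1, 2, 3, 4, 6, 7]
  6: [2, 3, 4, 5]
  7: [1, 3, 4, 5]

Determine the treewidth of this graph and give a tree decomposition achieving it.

Every bag has size at most 5, so the width is 5 − 1 = 4 and tw(G) ≤ 4. For the lower bound, the 5 vertices {1, 2, 3, 4, 5} are pairwise adjacent, and any tree decomposition puts a clique entirely inside one bag — forcing width ≥ 4. Hence tw(G) = 4 exactly.

Treewidth 4.
Bags: B1 = {1, 3, 4, 5, 7}  B2 = {1, 2, 3, 4, 5}  B3 = {2, 3, 4, 5, 6}
Tree: B1–B2, B2–B3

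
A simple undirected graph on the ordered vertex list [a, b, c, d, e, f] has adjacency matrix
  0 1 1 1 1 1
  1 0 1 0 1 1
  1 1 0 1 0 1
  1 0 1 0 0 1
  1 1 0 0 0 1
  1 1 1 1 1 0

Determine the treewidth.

3

A width-3 tree decomposition is:
Bags: B1 = {a, b, c, f}  B2 = {a, c, d, f}  B3 = {a, b, e, f}
Tree: B1–B2, B1–B3
The largest bag has 4 vertices, giving width 3; this decomposition certifies tw(G) ≤ 3. For the lower bound, the 4 vertices {a, b, e, f} are pairwise adjacent, and any tree decomposition puts a clique entirely inside one bag — forcing width ≥ 3. The upper and lower bounds meet at 3, so that is the treewidth.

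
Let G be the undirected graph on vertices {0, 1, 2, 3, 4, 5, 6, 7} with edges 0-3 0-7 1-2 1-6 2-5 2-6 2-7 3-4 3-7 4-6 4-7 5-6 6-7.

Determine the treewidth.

A width-2 tree decomposition is:
Bags: B1 = {2, 6, 7}  B2 = {2, 5, 6}  B3 = {4, 6, 7}  B4 = {3, 4, 7}  B5 = {1, 2, 6}  B6 = {0, 3, 7}
Tree: B1–B2, B1–B3, B3–B4, B2–B5, B4–B6
Every bag has size at most 3, so the width is 3 − 1 = 2 and tw(G) ≤ 2. On the other hand G contains the 3-clique {0, 3, 7}. A clique must lie in a single bag of any decomposition, so no decomposition can have width below 2. Combining the bounds, tw(G) = 2.

2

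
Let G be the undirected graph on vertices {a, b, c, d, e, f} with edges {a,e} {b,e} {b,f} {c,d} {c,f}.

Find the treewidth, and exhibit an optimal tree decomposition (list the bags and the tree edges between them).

Each bag holds 2 vertices, so the decomposition has width 1, which upper-bounds the treewidth. Since G has at least one edge (e.g. a–e), it is not an edgeless graph, so tw(G) ≥ 1. Therefore the treewidth is 1.

Treewidth 1.
One such decomposition:
Bags: B1 = {a, e}  B2 = {b, e}  B3 = {b, f}  B4 = {c, f}  B5 = {c, d}
Tree: B1–B2, B2–B3, B3–B4, B4–B5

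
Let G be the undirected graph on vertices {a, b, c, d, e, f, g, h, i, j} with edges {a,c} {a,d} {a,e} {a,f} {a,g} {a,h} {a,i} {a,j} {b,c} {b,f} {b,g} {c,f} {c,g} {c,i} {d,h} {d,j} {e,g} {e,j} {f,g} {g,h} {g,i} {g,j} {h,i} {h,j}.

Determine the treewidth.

A width-3 tree decomposition is:
Bags: B1 = {a, c, g, i}  B2 = {a, g, h, i}  B3 = {a, g, h, j}  B4 = {a, c, f, g}  B5 = {a, e, g, j}  B6 = {b, c, f, g}  B7 = {a, d, h, j}
Tree: B1–B2, B2–B3, B1–B4, B3–B5, B4–B6, B3–B7
Every bag has size at most 4, so the width is 4 − 1 = 3 and tw(G) ≤ 3. On the other hand G contains the 4-clique {a, d, h, j}. A clique must lie in a single bag of any decomposition, so no decomposition can have width below 3. The upper and lower bounds meet at 3, so that is the treewidth.

3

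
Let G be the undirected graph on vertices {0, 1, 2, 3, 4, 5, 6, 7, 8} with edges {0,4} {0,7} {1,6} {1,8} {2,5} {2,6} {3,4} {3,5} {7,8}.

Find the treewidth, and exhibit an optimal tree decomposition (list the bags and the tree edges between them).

Treewidth 2.
Bags: B1 = {0, 7, 8}  B2 = {0, 1, 8}  B3 = {0, 1, 6}  B4 = {0, 2, 6}  B5 = {0, 2, 5}  B6 = {0, 3, 5}  B7 = {0, 3, 4}
Tree: B1–B2, B2–B3, B3–B4, B4–B5, B5–B6, B6–B7

The largest bag has 3 vertices, giving width 2; this decomposition certifies tw(G) ≤ 2. For the lower bound, G contains the cycle 0–7–8–1–6–2–5–3–4–0, so G is not a forest; only forests have treewidth ≤ 1, hence tw(G) ≥ 2. Therefore the treewidth is 2.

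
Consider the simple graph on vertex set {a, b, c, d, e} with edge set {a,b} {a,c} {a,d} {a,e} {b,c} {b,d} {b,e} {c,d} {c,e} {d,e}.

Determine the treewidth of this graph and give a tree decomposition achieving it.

With just one bag of size 5, the width is 5 − 1 = 4, so tw(G) ≤ 4. Conversely, {a, b, c, d, e} is a clique of size 5, and the vertices of any clique must share a bag in every tree decomposition; so some bag has ≥ 5 vertices and tw(G) ≥ 4. Therefore the treewidth is 4.

Treewidth 4.
One optimal decomposition is:
Bags: B1 = {a, b, c, d, e}
Tree: (single bag)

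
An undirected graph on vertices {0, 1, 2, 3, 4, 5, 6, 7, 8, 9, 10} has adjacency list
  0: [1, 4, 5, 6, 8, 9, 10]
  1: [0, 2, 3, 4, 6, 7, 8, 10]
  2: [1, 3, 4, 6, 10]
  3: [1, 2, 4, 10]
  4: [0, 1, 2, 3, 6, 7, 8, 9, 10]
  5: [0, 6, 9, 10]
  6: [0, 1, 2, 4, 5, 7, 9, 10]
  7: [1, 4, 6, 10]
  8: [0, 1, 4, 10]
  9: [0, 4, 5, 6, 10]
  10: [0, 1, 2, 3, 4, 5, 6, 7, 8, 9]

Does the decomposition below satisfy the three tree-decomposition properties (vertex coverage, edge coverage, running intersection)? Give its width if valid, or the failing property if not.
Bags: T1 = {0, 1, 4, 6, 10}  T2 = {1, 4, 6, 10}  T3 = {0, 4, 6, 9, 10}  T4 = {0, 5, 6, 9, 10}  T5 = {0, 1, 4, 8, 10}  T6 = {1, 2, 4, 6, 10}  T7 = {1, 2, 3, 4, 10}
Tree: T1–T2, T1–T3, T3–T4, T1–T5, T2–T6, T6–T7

A tree decomposition must satisfy three properties: every vertex lies in some bag; for every edge, both endpoints lie together in some bag; and for every vertex, the bags containing it form a connected subtree. Here vertex 7 appears in no bag, so the decomposition is invalid.

No — vertex 7 appears in no bag.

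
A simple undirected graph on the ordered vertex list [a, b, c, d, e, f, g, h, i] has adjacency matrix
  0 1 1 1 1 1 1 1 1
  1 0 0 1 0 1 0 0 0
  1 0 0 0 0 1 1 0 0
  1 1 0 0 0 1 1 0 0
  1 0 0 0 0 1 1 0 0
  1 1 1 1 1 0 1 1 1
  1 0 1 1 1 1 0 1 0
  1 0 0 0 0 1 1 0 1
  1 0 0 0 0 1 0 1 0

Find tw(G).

A width-3 tree decomposition is:
Bags: B1 = {a, c, f, g}  B2 = {a, d, f, g}  B3 = {a, f, g, h}  B4 = {a, e, f, g}  B5 = {a, b, d, f}  B6 = {a, f, h, i}
Tree: B1–B2, B1–B3, B1–B4, B2–B5, B3–B6
Every bag has size at most 4, so the width is 4 − 1 = 3 and tw(G) ≤ 3. On the other hand G contains the 4-clique {a, d, f, g}. A clique must lie in a single bag of any decomposition, so no decomposition can have width below 3. Hence tw(G) = 3 exactly.

3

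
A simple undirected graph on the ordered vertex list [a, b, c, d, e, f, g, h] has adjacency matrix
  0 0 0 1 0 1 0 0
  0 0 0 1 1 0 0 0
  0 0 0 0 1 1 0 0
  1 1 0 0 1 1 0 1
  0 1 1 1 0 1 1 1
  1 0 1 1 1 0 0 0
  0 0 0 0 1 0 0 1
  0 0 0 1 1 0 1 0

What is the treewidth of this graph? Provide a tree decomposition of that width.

Treewidth 2.
Bags: B1 = {d, e, f}  B2 = {a, d, f}  B3 = {d, e, h}  B4 = {c, e, f}  B5 = {b, d, e}  B6 = {e, g, h}
Tree: B1–B2, B1–B3, B1–B4, B1–B5, B3–B6

Every bag has size at most 3, so the width is 3 − 1 = 2 and tw(G) ≤ 2. On the other hand G contains the 3-clique {d, e, h}. A clique must lie in a single bag of any decomposition, so no decomposition can have width below 2. Hence tw(G) = 2 exactly.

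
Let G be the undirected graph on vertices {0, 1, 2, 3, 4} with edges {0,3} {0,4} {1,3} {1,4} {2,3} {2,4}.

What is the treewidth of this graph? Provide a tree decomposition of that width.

Each bag holds 3 vertices, so the decomposition has width 2, which upper-bounds the treewidth. The edges 0–3–2–4–0 form a cycle, so G is not a tree and its treewidth is at least 2. Hence tw(G) = 2 exactly.

Treewidth 2.
One optimal decomposition is:
Bags: B1 = {0, 3, 4}  B2 = {2, 3, 4}  B3 = {1, 3, 4}
Tree: B1–B2, B2–B3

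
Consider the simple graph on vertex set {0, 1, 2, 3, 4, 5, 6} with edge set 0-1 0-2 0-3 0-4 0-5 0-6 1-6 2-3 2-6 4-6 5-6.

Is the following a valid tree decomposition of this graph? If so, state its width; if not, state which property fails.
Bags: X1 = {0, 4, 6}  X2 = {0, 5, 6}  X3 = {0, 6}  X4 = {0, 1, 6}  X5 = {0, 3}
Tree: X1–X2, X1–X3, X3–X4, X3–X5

A tree decomposition must satisfy three properties: every vertex lies in some bag; for every edge, both endpoints lie together in some bag; and for every vertex, the bags containing it form a connected subtree. Here vertex 2 appears in no bag, so the decomposition is invalid.

No — vertex 2 appears in no bag.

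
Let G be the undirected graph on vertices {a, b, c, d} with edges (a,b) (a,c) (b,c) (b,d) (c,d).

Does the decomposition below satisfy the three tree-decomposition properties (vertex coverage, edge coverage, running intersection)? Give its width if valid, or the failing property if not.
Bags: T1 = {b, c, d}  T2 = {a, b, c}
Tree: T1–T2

Vertex coverage: the bags together contain {a, b, c, d}, the full vertex set. Edge coverage: each edge of G has both endpoints in at least one bag. Running intersection: for every vertex, the bags containing it form a connected subtree. All three properties hold, so this is a valid tree decomposition of width max|bag| − 1 = 2, and hence tw(G) ≤ 2.

Yes; width 2.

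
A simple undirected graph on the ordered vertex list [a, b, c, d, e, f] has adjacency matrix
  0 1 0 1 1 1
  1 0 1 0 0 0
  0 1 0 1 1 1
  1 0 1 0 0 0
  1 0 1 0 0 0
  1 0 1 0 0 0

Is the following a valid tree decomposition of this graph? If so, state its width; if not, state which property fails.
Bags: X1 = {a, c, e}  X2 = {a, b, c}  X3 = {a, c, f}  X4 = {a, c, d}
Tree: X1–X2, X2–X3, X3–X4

Yes; width 2.

Every vertex of G appears in some bag (union = {a, b, c, d, e, f}); every edge is covered by a bag; and for each vertex v the set of bags containing v is connected in the bag tree. The decomposition is therefore valid. The largest bag has 3 vertices, so the width is 2.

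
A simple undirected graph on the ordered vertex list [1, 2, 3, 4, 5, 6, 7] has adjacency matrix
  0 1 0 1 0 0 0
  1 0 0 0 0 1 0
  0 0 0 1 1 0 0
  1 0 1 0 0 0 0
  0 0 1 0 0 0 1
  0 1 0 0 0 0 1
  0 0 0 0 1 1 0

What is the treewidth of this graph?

A width-2 tree decomposition is:
Bags: B1 = {1, 3, 4}  B2 = {1, 2, 3}  B3 = {2, 3, 6}  B4 = {3, 6, 7}  B5 = {3, 5, 7}
Tree: B1–B2, B2–B3, B3–B4, B4–B5
The largest bag has 3 vertices, giving width 2; this decomposition certifies tw(G) ≤ 2. Since 3–4–1–2–6–7–5–3 is a cycle in G, G is not acyclic. Forests are exactly the graphs of treewidth ≤ 1, so tw(G) ≥ 2. Combining the bounds, tw(G) = 2.

2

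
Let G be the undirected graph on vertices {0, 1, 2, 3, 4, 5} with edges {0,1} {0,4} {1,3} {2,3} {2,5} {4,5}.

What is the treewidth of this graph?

A width-2 tree decomposition is:
Bags: B1 = {0, 1, 3}  B2 = {0, 3, 4}  B3 = {3, 4, 5}  B4 = {2, 3, 5}
Tree: B1–B2, B2–B3, B3–B4
Each bag holds 3 vertices, so the decomposition has width 2, which upper-bounds the treewidth. The edges 3–1–0–4–5–2–3 form a cycle, so G is not a tree and its treewidth is at least 2. Hence tw(G) = 2 exactly.

2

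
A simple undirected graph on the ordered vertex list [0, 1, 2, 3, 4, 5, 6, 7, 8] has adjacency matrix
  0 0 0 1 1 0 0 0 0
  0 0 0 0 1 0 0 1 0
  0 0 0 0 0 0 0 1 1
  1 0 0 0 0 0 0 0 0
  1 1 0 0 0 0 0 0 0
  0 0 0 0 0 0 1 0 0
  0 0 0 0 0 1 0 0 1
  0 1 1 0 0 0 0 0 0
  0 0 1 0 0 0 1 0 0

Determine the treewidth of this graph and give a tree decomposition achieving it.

The largest bag has 2 vertices, giving width 1; this decomposition certifies tw(G) ≤ 1. Any graph with an edge has treewidth ≥ 1, and G has the edge 5–6. Therefore the treewidth is 1.

Treewidth 1.
Bags: B1 = {5, 6}  B2 = {6, 8}  B3 = {2, 8}  B4 = {2, 7}  B5 = {1, 7}  B6 = {1, 4}  B7 = {0, 4}  B8 = {0, 3}
Tree: B1–B2, B2–B3, B3–B4, B4–B5, B5–B6, B6–B7, B7–B8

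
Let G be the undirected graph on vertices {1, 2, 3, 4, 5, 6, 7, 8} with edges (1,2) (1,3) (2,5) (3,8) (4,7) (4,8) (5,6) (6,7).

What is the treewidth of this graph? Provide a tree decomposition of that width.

Treewidth 2.
One such decomposition:
Bags: B1 = {4, 7, 8}  B2 = {6, 7, 8}  B3 = {5, 6, 8}  B4 = {2, 5, 8}  B5 = {1, 2, 8}  B6 = {1, 3, 8}
Tree: B1–B2, B2–B3, B3–B4, B4–B5, B5–B6

The largest bag has 3 vertices, giving width 2; this decomposition certifies tw(G) ≤ 2. For the lower bound, G contains the cycle 8–4–7–6–5–2–1–3–8, so G is not a forest; only forests have treewidth ≤ 1, hence tw(G) ≥ 2. Hence tw(G) = 2 exactly.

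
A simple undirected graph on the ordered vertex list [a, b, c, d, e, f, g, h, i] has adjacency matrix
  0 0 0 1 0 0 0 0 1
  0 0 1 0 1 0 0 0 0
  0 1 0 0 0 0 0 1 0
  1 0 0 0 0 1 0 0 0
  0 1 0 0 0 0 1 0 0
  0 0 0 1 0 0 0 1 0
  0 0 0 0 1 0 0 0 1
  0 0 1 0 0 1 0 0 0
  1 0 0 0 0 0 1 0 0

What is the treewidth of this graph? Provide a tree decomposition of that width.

Treewidth 2.
One such decomposition:
Bags: B1 = {a, d, i}  B2 = {d, f, i}  B3 = {f, h, i}  B4 = {c, h, i}  B5 = {b, c, i}  B6 = {b, e, i}  B7 = {e, g, i}
Tree: B1–B2, B2–B3, B3–B4, B4–B5, B5–B6, B6–B7

Every bag has size at most 3, so the width is 3 − 1 = 2 and tw(G) ≤ 2. The edges i–a–d–f–h–c–b–e–g–i form a cycle, so G is not a tree and its treewidth is at least 2. Hence tw(G) = 2 exactly.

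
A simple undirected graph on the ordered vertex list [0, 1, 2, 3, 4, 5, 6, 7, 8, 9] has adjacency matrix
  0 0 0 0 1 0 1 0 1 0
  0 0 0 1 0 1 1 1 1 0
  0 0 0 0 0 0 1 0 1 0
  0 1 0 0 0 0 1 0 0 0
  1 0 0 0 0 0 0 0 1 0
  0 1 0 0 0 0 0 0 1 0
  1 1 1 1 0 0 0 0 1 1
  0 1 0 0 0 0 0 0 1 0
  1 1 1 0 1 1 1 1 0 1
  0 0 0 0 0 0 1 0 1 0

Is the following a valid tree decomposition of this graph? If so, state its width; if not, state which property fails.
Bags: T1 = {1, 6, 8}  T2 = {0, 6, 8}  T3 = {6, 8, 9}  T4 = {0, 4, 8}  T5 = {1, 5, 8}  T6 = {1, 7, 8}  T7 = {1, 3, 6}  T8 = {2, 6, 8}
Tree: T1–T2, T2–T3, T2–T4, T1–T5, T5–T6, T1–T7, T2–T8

Yes; width 2.

Checking the three conditions: (i) the bags cover all of {0, 1, 2, 3, 4, 5, 6, 7, 8, 9}; (ii) for each edge, some bag contains both endpoints; (iii) the bags containing any fixed vertex form a subtree. All hold, so the decomposition is valid with width 3 − 1 = 2.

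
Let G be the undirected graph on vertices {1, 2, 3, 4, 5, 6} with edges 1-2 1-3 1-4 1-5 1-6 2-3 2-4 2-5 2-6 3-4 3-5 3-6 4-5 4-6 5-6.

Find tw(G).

5

A width-5 tree decomposition is:
Bags: B1 = {1, 2, 3, 4, 5, 6}
Tree: (single bag)
With just one bag of size 6, the width is 6 − 1 = 5, so tw(G) ≤ 5. On the other hand G contains the 6-clique {1, 2, 3, 4, 5, 6}. A clique must lie in a single bag of any decomposition, so no decomposition can have width below 5. Hence tw(G) = 5 exactly.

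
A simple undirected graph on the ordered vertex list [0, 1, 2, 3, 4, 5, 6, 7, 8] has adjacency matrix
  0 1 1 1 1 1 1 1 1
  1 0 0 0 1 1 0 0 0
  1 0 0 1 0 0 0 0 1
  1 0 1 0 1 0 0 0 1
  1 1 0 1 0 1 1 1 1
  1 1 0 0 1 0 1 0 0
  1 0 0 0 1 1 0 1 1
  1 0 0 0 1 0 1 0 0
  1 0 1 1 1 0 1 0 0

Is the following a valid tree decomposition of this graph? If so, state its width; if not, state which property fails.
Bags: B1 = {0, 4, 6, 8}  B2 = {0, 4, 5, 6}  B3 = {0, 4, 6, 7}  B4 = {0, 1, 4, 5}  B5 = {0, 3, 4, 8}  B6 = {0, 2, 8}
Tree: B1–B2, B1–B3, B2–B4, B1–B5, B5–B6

A tree decomposition must satisfy three properties: every vertex lies in some bag; for every edge, both endpoints lie together in some bag; and for every vertex, the bags containing it form a connected subtree. Here edge (3,2) lies in no bag, so the decomposition is invalid.

No — edge (3,2) lies in no bag.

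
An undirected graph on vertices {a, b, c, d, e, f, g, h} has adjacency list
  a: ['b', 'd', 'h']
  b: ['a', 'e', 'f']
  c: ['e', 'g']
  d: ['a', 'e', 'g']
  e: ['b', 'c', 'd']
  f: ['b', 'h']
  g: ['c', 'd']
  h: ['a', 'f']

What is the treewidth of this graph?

A width-2 tree decomposition is:
Bags: B1 = {c, e, g}  B2 = {d, e, g}  B3 = {b, d, e}  B4 = {a, b, d}  B5 = {a, b, f}  B6 = {a, f, h}
Tree: B1–B2, B2–B3, B3–B4, B4–B5, B5–B6
The largest bag has 3 vertices, giving width 2; this decomposition certifies tw(G) ≤ 2. The edges c–g–d–e–c form a cycle, so G is not a tree and its treewidth is at least 2. The upper and lower bounds meet at 2, so that is the treewidth.

2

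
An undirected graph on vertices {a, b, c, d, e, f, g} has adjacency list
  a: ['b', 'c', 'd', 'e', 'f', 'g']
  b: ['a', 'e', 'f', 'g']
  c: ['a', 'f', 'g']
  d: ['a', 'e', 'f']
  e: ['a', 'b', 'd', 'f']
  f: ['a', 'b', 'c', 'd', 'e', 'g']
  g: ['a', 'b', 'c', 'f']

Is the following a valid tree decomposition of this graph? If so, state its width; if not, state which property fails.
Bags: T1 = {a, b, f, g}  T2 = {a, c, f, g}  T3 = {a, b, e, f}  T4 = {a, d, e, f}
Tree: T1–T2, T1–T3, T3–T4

Yes; width 3.

Every vertex of G appears in some bag (union = {a, b, c, d, e, f, g}); every edge is covered by a bag; and for each vertex v the set of bags containing v is connected in the bag tree. The decomposition is therefore valid. The largest bag has 4 vertices, so the width is 3.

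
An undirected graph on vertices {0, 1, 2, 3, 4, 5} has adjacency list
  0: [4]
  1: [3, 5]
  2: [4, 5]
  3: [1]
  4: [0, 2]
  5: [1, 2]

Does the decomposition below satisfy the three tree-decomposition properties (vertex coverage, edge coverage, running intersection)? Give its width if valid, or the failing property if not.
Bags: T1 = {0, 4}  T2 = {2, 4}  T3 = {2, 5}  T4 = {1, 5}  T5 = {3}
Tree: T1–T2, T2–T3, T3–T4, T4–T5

A tree decomposition must satisfy three properties: every vertex lies in some bag; for every edge, both endpoints lie together in some bag; and for every vertex, the bags containing it form a connected subtree. Here edge (1,3) lies in no bag, so the decomposition is invalid.

No — edge (1,3) lies in no bag.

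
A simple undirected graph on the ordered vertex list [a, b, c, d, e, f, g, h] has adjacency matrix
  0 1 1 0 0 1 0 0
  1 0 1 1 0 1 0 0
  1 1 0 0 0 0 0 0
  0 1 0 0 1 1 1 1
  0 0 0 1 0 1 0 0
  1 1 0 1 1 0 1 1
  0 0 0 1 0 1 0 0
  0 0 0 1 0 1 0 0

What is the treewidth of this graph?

2

A width-2 tree decomposition is:
Bags: B1 = {d, f, h}  B2 = {d, e, f}  B3 = {b, d, f}  B4 = {a, b, f}  B5 = {d, f, g}  B6 = {a, b, c}
Tree: B1–B2, B1–B3, B3–B4, B2–B5, B4–B6
Each bag holds 3 vertices, so the decomposition has width 2, which upper-bounds the treewidth. For the lower bound, the 3 vertices {a, b, c} are pairwise adjacent, and any tree decomposition puts a clique entirely inside one bag — forcing width ≥ 2. The upper and lower bounds meet at 2, so that is the treewidth.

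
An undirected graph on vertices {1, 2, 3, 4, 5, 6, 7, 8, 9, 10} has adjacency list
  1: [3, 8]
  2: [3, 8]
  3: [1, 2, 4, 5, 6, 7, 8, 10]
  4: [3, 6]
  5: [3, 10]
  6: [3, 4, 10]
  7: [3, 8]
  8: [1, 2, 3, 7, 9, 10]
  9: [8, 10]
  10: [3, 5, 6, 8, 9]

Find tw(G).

A width-2 tree decomposition is:
Bags: B1 = {3, 6, 10}  B2 = {3, 8, 10}  B3 = {8, 9, 10}  B4 = {3, 4, 6}  B5 = {2, 3, 8}  B6 = {3, 7, 8}  B7 = {3, 5, 10}  B8 = {1, 3, 8}
Tree: B1–B2, B2–B3, B1–B4, B2–B5, B2–B6, B2–B7, B5–B8
Every bag has size at most 3, so the width is 3 − 1 = 2 and tw(G) ≤ 2. For the lower bound, the 3 vertices {8, 9, 10} are pairwise adjacent, and any tree decomposition puts a clique entirely inside one bag — forcing width ≥ 2. Combining the bounds, tw(G) = 2.

2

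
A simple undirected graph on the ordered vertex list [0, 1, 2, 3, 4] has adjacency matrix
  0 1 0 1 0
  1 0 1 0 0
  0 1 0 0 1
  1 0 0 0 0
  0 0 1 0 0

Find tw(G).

A width-1 tree decomposition is:
Bags: B1 = {2, 4}  B2 = {1, 2}  B3 = {0, 1}  B4 = {0, 3}
Tree: B1–B2, B2–B3, B3–B4
Each bag holds 2 vertices, so the decomposition has width 1, which upper-bounds the treewidth. Any graph with an edge has treewidth ≥ 1, and G has the edge 4–2. The upper and lower bounds meet at 1, so that is the treewidth.

1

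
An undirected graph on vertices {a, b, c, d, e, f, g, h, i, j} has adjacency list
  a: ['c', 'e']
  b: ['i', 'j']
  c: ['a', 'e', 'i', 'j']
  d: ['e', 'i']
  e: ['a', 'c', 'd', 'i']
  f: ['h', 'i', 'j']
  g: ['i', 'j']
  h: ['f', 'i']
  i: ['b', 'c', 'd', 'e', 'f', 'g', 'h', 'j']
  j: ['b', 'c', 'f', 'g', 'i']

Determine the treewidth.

2

A width-2 tree decomposition is:
Bags: B1 = {c, e, i}  B2 = {c, i, j}  B3 = {g, i, j}  B4 = {b, i, j}  B5 = {f, i, j}  B6 = {f, h, i}  B7 = {d, e, i}  B8 = {a, c, e}
Tree: B1–B2, B2–B3, B2–B4, B3–B5, B5–B6, B1–B7, B1–B8
Each bag holds 3 vertices, so the decomposition has width 2, which upper-bounds the treewidth. On the other hand G contains the 3-clique {a, c, e}. A clique must lie in a single bag of any decomposition, so no decomposition can have width below 2. The upper and lower bounds meet at 2, so that is the treewidth.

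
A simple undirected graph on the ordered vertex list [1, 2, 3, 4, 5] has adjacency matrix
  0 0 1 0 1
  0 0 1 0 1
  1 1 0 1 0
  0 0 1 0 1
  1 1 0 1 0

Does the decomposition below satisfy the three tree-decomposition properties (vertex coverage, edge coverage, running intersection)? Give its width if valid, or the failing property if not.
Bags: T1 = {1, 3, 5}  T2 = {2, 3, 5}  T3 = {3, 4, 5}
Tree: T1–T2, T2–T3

Yes; width 2.

Every vertex of G appears in some bag (union = {1, 2, 3, 4, 5}); every edge is covered by a bag; and for each vertex v the set of bags containing v is connected in the bag tree. The decomposition is therefore valid. The largest bag has 3 vertices, so the width is 2.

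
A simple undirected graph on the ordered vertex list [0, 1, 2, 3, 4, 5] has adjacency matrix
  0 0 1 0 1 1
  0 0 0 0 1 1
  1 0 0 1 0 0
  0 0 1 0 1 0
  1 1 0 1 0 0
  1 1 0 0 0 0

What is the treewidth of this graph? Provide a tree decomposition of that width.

Every bag has size at most 3, so the width is 3 − 1 = 2 and tw(G) ≤ 2. For the lower bound, G contains the cycle 1–5–0–4–1, so G is not a forest; only forests have treewidth ≤ 1, hence tw(G) ≥ 2. Combining the bounds, tw(G) = 2.

Treewidth 2.
One optimal decomposition is:
Bags: B1 = {1, 4, 5}  B2 = {0, 4, 5}  B3 = {0, 3, 4}  B4 = {0, 2, 3}
Tree: B1–B2, B2–B3, B3–B4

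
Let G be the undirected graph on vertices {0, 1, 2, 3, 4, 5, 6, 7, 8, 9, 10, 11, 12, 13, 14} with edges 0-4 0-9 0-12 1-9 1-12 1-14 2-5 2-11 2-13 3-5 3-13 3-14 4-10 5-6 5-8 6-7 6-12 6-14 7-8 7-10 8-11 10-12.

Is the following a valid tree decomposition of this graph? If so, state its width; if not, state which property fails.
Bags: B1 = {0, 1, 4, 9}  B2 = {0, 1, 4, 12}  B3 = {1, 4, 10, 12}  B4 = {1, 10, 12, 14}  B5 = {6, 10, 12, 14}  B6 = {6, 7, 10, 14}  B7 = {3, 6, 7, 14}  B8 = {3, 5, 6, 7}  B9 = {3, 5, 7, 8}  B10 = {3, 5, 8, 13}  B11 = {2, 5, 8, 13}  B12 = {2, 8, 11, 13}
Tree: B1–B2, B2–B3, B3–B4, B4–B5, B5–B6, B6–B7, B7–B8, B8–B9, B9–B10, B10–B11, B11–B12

Yes; width 3.

Checking the three conditions: (i) the bags cover all of {0, 1, 2, 3, 4, 5, 6, 7, 8, 9, 10, 11, 12, 13, 14}; (ii) for each edge, some bag contains both endpoints; (iii) the bags containing any fixed vertex form a subtree. All hold, so the decomposition is valid with width 4 − 1 = 3.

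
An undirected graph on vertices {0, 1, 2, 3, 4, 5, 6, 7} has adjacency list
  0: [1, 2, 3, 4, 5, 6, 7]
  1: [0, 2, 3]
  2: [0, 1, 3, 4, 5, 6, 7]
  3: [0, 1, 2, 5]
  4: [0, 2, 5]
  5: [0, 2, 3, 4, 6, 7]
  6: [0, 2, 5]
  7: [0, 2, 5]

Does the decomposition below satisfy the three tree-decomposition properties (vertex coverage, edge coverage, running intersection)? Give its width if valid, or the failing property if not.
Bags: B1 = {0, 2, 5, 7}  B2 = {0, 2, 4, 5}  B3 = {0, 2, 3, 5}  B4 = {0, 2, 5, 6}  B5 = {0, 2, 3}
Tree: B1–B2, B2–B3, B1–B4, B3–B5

No — vertex 1 appears in no bag.

A tree decomposition must satisfy three properties: every vertex lies in some bag; for every edge, both endpoints lie together in some bag; and for every vertex, the bags containing it form a connected subtree. Here vertex 1 appears in no bag, so the decomposition is invalid.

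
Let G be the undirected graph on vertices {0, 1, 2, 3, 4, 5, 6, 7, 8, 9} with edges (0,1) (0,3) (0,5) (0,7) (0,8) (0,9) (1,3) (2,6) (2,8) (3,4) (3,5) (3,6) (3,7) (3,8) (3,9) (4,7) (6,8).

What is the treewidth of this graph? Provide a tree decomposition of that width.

Treewidth 2.
One such decomposition:
Bags: B1 = {0, 3, 7}  B2 = {3, 4, 7}  B3 = {0, 3, 9}  B4 = {0, 3, 8}  B5 = {3, 6, 8}  B6 = {2, 6, 8}  B7 = {0, 3, 5}  B8 = {0, 1, 3}
Tree: B1–B2, B1–B3, B3–B4, B4–B5, B5–B6, B1–B7, B1–B8

The largest bag has 3 vertices, giving width 2; this decomposition certifies tw(G) ≤ 2. For the lower bound, the 3 vertices {2, 6, 8} are pairwise adjacent, and any tree decomposition puts a clique entirely inside one bag — forcing width ≥ 2. Therefore the treewidth is 2.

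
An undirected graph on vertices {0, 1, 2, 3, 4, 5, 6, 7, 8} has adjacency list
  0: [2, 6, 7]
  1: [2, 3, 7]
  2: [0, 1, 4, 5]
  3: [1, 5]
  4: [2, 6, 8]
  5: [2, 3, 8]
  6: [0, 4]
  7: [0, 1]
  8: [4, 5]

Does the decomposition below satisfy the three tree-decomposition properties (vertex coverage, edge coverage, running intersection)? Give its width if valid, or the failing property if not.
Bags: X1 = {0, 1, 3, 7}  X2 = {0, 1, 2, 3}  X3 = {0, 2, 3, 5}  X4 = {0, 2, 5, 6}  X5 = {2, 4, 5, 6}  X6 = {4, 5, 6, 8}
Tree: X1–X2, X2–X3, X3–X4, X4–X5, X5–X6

Yes; width 3.

Vertex coverage: the bags together contain {0, 1, 2, 3, 4, 5, 6, 7, 8}, the full vertex set. Edge coverage: each edge of G has both endpoints in at least one bag. Running intersection: for every vertex, the bags containing it form a connected subtree. All three properties hold, so this is a valid tree decomposition of width max|bag| − 1 = 3, and hence tw(G) ≤ 3.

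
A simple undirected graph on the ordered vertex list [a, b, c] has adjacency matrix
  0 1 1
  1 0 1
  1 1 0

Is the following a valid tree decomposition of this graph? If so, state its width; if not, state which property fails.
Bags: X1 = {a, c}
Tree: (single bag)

No — vertex b appears in no bag.

A tree decomposition must satisfy three properties: every vertex lies in some bag; for every edge, both endpoints lie together in some bag; and for every vertex, the bags containing it form a connected subtree. Here vertex b appears in no bag, so the decomposition is invalid.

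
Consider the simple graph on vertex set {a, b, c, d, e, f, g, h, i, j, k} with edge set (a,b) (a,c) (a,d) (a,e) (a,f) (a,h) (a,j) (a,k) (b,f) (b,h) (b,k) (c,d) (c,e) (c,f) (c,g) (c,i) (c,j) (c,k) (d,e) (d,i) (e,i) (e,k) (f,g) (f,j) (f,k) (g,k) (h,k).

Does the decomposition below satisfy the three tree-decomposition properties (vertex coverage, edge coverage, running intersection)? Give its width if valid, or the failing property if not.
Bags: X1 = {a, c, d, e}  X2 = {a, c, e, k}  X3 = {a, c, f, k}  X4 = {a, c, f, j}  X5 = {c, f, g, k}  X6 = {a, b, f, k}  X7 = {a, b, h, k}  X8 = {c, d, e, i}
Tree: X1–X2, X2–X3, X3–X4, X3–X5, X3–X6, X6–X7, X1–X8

Vertex coverage: the bags together contain {a, b, c, d, e, f, g, h, i, j, k}, the full vertex set. Edge coverage: each edge of G has both endpoints in at least one bag. Running intersection: for every vertex, the bags containing it form a connected subtree. All three properties hold, so this is a valid tree decomposition of width max|bag| − 1 = 3, and hence tw(G) ≤ 3.

Yes; width 3.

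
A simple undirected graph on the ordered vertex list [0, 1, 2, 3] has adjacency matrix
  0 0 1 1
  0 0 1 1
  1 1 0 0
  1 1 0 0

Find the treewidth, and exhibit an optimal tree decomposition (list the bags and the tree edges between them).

The largest bag has 3 vertices, giving width 2; this decomposition certifies tw(G) ≤ 2. For the lower bound, G contains the cycle 2–0–3–1–2, so G is not a forest; only forests have treewidth ≤ 1, hence tw(G) ≥ 2. Hence tw(G) = 2 exactly.

Treewidth 2.
Bags: B1 = {0, 2, 3}  B2 = {1, 2, 3}
Tree: B1–B2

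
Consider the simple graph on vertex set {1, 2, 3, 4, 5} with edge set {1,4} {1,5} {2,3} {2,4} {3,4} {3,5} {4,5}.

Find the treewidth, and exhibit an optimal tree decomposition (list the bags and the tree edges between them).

Treewidth 2.
Bags: B1 = {3, 4, 5}  B2 = {1, 4, 5}  B3 = {2, 3, 4}
Tree: B1–B2, B1–B3

Every bag has size at most 3, so the width is 3 − 1 = 2 and tw(G) ≤ 2. Conversely, {1, 4, 5} is a clique of size 3, and the vertices of any clique must share a bag in every tree decomposition; so some bag has ≥ 3 vertices and tw(G) ≥ 2. Hence tw(G) = 2 exactly.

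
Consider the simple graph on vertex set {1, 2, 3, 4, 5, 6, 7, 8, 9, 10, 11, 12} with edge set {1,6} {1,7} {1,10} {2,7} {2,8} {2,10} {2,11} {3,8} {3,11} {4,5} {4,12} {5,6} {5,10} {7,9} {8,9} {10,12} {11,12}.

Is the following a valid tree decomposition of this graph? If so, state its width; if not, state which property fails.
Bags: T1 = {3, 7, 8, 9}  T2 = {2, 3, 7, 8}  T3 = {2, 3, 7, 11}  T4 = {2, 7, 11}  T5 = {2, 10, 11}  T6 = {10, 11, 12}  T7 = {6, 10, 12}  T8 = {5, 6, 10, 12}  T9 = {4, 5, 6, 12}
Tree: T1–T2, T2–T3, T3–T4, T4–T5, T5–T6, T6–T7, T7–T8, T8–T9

A tree decomposition must satisfy three properties: every vertex lies in some bag; for every edge, both endpoints lie together in some bag; and for every vertex, the bags containing it form a connected subtree. Here vertex 1 appears in no bag, so the decomposition is invalid.

No — vertex 1 appears in no bag.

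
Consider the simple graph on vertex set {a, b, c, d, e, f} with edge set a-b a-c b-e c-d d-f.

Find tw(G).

A width-1 tree decomposition is:
Bags: B1 = {d, f}  B2 = {c, d}  B3 = {a, c}  B4 = {a, b}  B5 = {b, e}
Tree: B1–B2, B2–B3, B3–B4, B4–B5
Each bag holds 2 vertices, so the decomposition has width 1, which upper-bounds the treewidth. G has an edge, so its treewidth is at least 1. Therefore the treewidth is 1.

1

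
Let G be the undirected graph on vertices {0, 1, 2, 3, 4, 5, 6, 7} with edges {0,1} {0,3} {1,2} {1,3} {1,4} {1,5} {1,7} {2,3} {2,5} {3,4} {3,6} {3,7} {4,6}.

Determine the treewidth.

A width-2 tree decomposition is:
Bags: B1 = {1, 3, 4}  B2 = {3, 4, 6}  B3 = {1, 3, 7}  B4 = {0, 1, 3}  B5 = {1, 2, 3}  B6 = {1, 2, 5}
Tree: B1–B2, B1–B3, B3–B4, B1–B5, B5–B6
The largest bag has 3 vertices, giving width 2; this decomposition certifies tw(G) ≤ 2. Conversely, {0, 1, 3} is a clique of size 3, and the vertices of any clique must share a bag in every tree decomposition; so some bag has ≥ 3 vertices and tw(G) ≥ 2. Therefore the treewidth is 2.

2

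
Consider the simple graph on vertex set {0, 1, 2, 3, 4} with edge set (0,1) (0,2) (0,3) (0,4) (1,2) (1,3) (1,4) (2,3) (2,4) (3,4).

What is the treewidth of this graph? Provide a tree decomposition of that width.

Treewidth 4.
Bags: B1 = {0, 1, 2, 3, 4}
Tree: (single bag)

With just one bag of size 5, the width is 5 − 1 = 4, so tw(G) ≤ 4. Conversely, {0, 1, 2, 3, 4} is a clique of size 5, and the vertices of any clique must share a bag in every tree decomposition; so some bag has ≥ 5 vertices and tw(G) ≥ 4. Therefore the treewidth is 4.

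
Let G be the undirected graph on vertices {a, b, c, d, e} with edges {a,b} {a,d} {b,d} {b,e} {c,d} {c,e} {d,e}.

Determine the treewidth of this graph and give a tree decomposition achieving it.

Treewidth 2.
Bags: B1 = {c, d, e}  B2 = {b, d, e}  B3 = {a, b, d}
Tree: B1–B2, B2–B3

Every bag has size at most 3, so the width is 3 − 1 = 2 and tw(G) ≤ 2. For the lower bound, the 3 vertices {c, d, e} are pairwise adjacent, and any tree decomposition puts a clique entirely inside one bag — forcing width ≥ 2. Hence tw(G) = 2 exactly.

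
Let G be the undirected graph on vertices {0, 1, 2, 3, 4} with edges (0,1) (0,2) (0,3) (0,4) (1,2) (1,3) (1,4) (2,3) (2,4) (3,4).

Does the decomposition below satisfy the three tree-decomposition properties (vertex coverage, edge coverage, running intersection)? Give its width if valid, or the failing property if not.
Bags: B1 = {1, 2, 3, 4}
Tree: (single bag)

A tree decomposition must satisfy three properties: every vertex lies in some bag; for every edge, both endpoints lie together in some bag; and for every vertex, the bags containing it form a connected subtree. Here vertex 0 appears in no bag, so the decomposition is invalid.

No — vertex 0 appears in no bag.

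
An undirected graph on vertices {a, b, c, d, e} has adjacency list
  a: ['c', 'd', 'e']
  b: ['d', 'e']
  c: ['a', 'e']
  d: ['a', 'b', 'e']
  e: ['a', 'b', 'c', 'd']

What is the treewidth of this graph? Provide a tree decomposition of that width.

Treewidth 2.
One optimal decomposition is:
Bags: B1 = {a, c, e}  B2 = {a, d, e}  B3 = {b, d, e}
Tree: B1–B2, B2–B3

Every bag has size at most 3, so the width is 3 − 1 = 2 and tw(G) ≤ 2. Conversely, {a, d, e} is a clique of size 3, and the vertices of any clique must share a bag in every tree decomposition; so some bag has ≥ 3 vertices and tw(G) ≥ 2. The upper and lower bounds meet at 2, so that is the treewidth.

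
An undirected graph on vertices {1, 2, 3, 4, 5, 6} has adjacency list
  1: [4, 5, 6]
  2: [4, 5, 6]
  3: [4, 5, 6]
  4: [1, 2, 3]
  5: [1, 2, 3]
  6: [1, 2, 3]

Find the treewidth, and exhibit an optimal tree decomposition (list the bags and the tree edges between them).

Treewidth 3.
One such decomposition:
Bags: B1 = {1, 2, 3, 5}  B2 = {1, 2, 3, 6}  B3 = {1, 2, 3, 4}
Tree: B1–B2, B2–B3

Each bag holds 4 vertices, so the decomposition has width 3, which upper-bounds the treewidth. For the lower bound: the 4 vertex sets {3,5}, {1,6}, {2}, {4} are disjoint, each induces a connected subgraph, and every pair is joined by at least one edge of G. Contracting each set to a single vertex therefore yields K_{4} as a minor, and since treewidth is minor-monotone, tw(G) ≥ tw(K_{4}) = 3. The upper and lower bounds meet at 3, so that is the treewidth.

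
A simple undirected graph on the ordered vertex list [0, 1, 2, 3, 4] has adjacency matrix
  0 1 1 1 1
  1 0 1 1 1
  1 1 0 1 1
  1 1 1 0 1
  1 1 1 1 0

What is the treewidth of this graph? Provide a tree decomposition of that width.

With just one bag of size 5, the width is 5 − 1 = 4, so tw(G) ≤ 4. Conversely, {0, 1, 2, 3, 4} is a clique of size 5, and the vertices of any clique must share a bag in every tree decomposition; so some bag has ≥ 5 vertices and tw(G) ≥ 4. Hence tw(G) = 4 exactly.

Treewidth 4.
One such decomposition:
Bags: B1 = {0, 1, 2, 3, 4}
Tree: (single bag)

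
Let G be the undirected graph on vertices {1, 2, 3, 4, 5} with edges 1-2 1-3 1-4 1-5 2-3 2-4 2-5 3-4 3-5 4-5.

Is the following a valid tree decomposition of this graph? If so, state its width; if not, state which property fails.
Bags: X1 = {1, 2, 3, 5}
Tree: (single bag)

No — vertex 4 appears in no bag.

A tree decomposition must satisfy three properties: every vertex lies in some bag; for every edge, both endpoints lie together in some bag; and for every vertex, the bags containing it form a connected subtree. Here vertex 4 appears in no bag, so the decomposition is invalid.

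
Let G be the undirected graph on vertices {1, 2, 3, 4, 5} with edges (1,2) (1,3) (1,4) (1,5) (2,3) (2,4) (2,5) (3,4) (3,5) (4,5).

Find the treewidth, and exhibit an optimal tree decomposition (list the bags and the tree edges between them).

With just one bag of size 5, the width is 5 − 1 = 4, so tw(G) ≤ 4. For the lower bound, the 5 vertices {1, 2, 3, 4, 5} are pairwise adjacent, and any tree decomposition puts a clique entirely inside one bag — forcing width ≥ 4. Hence tw(G) = 4 exactly.

Treewidth 4.
Bags: B1 = {1, 2, 3, 4, 5}
Tree: (single bag)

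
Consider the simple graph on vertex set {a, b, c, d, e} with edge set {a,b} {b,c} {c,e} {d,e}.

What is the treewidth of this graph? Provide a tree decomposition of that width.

Treewidth 1.
One optimal decomposition is:
Bags: B1 = {d, e}  B2 = {c, e}  B3 = {b, c}  B4 = {a, b}
Tree: B1–B2, B2–B3, B3–B4

The largest bag has 2 vertices, giving width 1; this decomposition certifies tw(G) ≤ 1. Any graph with an edge has treewidth ≥ 1, and G has the edge d–e. The upper and lower bounds meet at 1, so that is the treewidth.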